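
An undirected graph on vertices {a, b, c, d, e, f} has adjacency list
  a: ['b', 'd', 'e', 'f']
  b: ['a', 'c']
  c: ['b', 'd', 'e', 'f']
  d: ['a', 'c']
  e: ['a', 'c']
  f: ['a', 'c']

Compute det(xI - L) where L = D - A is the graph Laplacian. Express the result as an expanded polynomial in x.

Reading degrees in the order [a, b, c, d, e, f] gives [4, 2, 4, 2, 2, 2]; set D = diag(4, 2, 4, 2, 2, 2) and form L = D - A. Computing det(xI - L) by cofactor expansion (or equivalently via sum-over-permutations) gives x^6 - 16x^5 + 96x^4 - 272x^3 + 368x^2 - 192x. The coefficient of x^5 equals -trace(L) = -16, matching the sum of degrees.

x^6 - 16x^5 + 96x^4 - 272x^3 + 368x^2 - 192x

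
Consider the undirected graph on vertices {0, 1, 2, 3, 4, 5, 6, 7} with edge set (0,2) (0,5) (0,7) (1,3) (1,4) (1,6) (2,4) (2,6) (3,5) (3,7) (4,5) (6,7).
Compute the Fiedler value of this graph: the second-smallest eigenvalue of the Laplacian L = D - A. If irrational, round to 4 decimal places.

Each diagonal entry of L is the vertex degree and each off-diagonal entry is -1 where an edge is present, 0 otherwise; in the order [0, 1, 2, 3, 4, 5, 6, 7] the diagonal is [3, 3, 3, 3, 3, 3, 3, 3]. The smallest Laplacian eigenvalue is always 0. The next one, lambda_2 = 2, measures how hard the graph is to disconnect: larger values mean better connectivity. By the matrix-tree theorem the graph has (1/8) * product of the nonzero eigenvalues = 384 spanning trees.

2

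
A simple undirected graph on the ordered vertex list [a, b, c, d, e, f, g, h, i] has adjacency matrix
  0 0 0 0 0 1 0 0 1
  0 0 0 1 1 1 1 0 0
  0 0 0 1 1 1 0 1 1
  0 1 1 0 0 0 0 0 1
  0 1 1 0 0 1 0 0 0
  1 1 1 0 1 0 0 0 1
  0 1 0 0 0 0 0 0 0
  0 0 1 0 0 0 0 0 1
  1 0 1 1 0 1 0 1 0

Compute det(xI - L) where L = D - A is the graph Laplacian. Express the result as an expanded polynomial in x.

Reading degrees in the order [a, b, c, d, e, f, g, h, i] gives [2, 4, 5, 3, 3, 5, 1, 2, 5]; set D = diag(2, 4, 5, 3, 3, 5, 1, 2, 5) and form L = D - A. Computing det(xI - L) by cofactor expansion (or equivalently via sum-over-permutations) gives x^9 - 30x^8 + 376x^7 - 2556x^6 + 10238x^5 - 24560x^4 + 34176x^3 - 24938x^2 + 7155x. Since p(0) = det(-L) = 0, x divides p(x). The eigenvalues sum to 30, which equals trace(L) = 2|E|. The largest eigenvalue, 6.8213, is at most the vertex count 9.

x^9 - 30x^8 + 376x^7 - 2556x^6 + 10238x^5 - 24560x^4 + 34176x^3 - 24938x^2 + 7155x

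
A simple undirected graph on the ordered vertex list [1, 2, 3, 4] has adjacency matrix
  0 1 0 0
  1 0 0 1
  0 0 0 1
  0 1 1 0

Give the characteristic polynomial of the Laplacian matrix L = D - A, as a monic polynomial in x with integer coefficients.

With the vertex order [1, 2, 3, 4], the degrees are [1, 2, 1, 2], giving D = diag(1, 2, 1, 2) and L = D - A. Computing det(xI - L) by cofactor expansion (or equivalently via sum-over-permutations) gives x^4 - 6x^3 + 10x^2 - 4x. The coefficient of x^3 equals -trace(L) = -6, matching the sum of degrees. The eigenvalues sum to 6, which equals trace(L) = 2|E|. The largest eigenvalue, 3.4142, is at most the vertex count 4.

x^4 - 6x^3 + 10x^2 - 4x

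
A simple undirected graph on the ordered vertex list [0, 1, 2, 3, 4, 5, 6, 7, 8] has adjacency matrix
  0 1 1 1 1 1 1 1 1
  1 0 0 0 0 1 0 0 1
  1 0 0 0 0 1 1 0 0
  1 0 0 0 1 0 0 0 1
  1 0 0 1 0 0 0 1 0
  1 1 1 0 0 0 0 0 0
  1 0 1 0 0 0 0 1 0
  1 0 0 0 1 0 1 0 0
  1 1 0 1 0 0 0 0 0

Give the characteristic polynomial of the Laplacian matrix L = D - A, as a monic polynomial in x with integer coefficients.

x^9 - 32x^8 + 428x^7 - 3136x^6 + 13786x^5 - 37232x^4 + 60276x^3 - 53424x^2 + 19845x

Reading degrees in the order [0, 1, 2, 3, 4, 5, 6, 7, 8] gives [8, 3, 3, 3, 3, 3, 3, 3, 3]; set D = diag(8, 3, 3, 3, 3, 3, 3, 3, 3) and form L = D - A. L has integer entries, so p(x) = det(xI - L) has integer coefficients. Expanding the determinant yields x^9 - 32x^8 + 428x^7 - 3136x^6 + 13786x^5 - 37232x^4 + 60276x^3 - 53424x^2 + 19845x. The constant term is 0 because L is singular (the all-ones vector lies in its kernel). There is one zero in the spectrum, matching the 1 component.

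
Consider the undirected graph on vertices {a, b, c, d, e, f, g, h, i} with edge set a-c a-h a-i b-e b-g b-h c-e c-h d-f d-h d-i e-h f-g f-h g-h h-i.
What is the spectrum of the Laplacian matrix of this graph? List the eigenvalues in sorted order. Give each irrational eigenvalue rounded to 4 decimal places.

[0, 1.5858, 1.5858, 3, 3, 4.4142, 4.4142, 5, 9]

With the vertex order [a, b, c, d, e, f, g, h, i], the degrees are [3, 3, 3, 3, 3, 3, 3, 8, 3], giving D = diag(3, 3, 3, 3, 3, 3, 3, 8, 3) and L = D - A. The multiplicity of 0 as a Laplacian eigenvalue equals the number of connected components.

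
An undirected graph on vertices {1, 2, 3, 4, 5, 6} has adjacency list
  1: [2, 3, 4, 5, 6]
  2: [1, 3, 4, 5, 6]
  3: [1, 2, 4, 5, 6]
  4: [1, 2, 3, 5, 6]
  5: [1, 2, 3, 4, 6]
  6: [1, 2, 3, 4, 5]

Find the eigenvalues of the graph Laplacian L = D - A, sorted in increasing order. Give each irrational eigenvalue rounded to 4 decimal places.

[0, 6, 6, 6, 6, 6]

Each diagonal entry of L is the vertex degree and each off-diagonal entry is -1 where an edge is present, 0 otherwise; in the order [1, 2, 3, 4, 5, 6] the diagonal is [5, 5, 5, 5, 5, 5]. L is symmetric positive semidefinite, so every eigenvalue is real and nonnegative. By the matrix-tree theorem the graph has (1/6) * product of the nonzero eigenvalues = 1296 spanning trees.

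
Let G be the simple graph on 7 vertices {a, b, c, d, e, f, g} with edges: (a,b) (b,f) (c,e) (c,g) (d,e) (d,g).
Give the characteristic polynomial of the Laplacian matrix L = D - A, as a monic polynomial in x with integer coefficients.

Each diagonal entry of L is the vertex degree and each off-diagonal entry is -1 where an edge is present, 0 otherwise; in the order [a, b, c, d, e, f, g] the diagonal is [1, 2, 2, 2, 2, 1, 2]. The eigenvalues of L are [0, 0, 1, 2, 2, 3, 4]; the characteristic polynomial is the product of (x - lambda_i), which multiplies out to x^7 - 12x^6 + 55x^5 - 120x^4 + 124x^3 - 48x^2. Since p(0) = det(-L) = 0, x divides p(x). The eigenvalues sum to 12, which equals trace(L) = 2|E|.

x^7 - 12x^6 + 55x^5 - 120x^4 + 124x^3 - 48x^2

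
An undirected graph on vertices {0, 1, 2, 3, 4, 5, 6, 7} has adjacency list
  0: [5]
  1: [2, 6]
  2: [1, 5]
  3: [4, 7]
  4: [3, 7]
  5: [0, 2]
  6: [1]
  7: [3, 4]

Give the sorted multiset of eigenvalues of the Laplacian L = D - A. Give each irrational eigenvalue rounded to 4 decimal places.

[0, 0, 0.3820, 1.3820, 2.6180, 3, 3, 3.6180]

Each diagonal entry of L is the vertex degree and each off-diagonal entry is -1 where an edge is present, 0 otherwise; in the order [0, 1, 2, 3, 4, 5, 6, 7] the diagonal is [1, 2, 2, 2, 2, 2, 1, 2]. Diagonalising L (or applying a numerical eigensolver to the 8x8 matrix) gives the spectrum above. The 2 zero eigenvalues correspond to the 2 connected components. The largest eigenvalue, 3.6180, is at most the vertex count 8. The eigenvalues sum to 14, which equals trace(L) = 2|E|.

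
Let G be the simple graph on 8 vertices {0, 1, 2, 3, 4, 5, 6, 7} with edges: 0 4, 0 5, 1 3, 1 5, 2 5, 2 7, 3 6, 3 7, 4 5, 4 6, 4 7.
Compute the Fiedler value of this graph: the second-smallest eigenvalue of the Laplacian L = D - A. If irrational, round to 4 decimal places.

Each diagonal entry of L is the vertex degree and each off-diagonal entry is -1 where an edge is present, 0 otherwise; in the order [0, 1, 2, 3, 4, 5, 6, 7] the diagonal is [2, 2, 2, 3, 4, 4, 2, 3]. The smallest Laplacian eigenvalue is always 0. The next one, lambda_2 = 1.2933, measures how hard the graph is to disconnect: larger values mean better connectivity. The largest eigenvalue, 5.7939, is at most the vertex count 8.

1.2933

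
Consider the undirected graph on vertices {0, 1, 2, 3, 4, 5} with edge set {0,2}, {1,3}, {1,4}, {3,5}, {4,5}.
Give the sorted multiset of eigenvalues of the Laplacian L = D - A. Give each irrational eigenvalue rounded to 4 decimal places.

[0, 0, 2, 2, 2, 4]

Reading degrees in the order [0, 1, 2, 3, 4, 5] gives [1, 2, 1, 2, 2, 2]; set D = diag(1, 2, 1, 2, 2, 2) and form L = D - A. The multiplicity of 0 as a Laplacian eigenvalue equals the number of connected components. The 2 zero eigenvalues correspond to the 2 connected components. The largest eigenvalue, 4, is at most the vertex count 6.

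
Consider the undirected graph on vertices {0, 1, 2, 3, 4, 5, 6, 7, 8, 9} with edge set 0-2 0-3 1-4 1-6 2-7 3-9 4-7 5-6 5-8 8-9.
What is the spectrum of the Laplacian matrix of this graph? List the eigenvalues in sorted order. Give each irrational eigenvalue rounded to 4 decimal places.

Each diagonal entry of L is the vertex degree and each off-diagonal entry is -1 where an edge is present, 0 otherwise; in the order [0, 1, 2, 3, 4, 5, 6, 7, 8, 9] the diagonal is [2, 2, 2, 2, 2, 2, 2, 2, 2, 2]. Diagonalising L (or applying a numerical eigensolver to the 10x10 matrix) gives the spectrum above. The single zero eigenvalue shows the graph is connected. There is one zero in the spectrum, matching the 1 component.

[0, 0.3820, 0.3820, 1.3820, 1.3820, 2.6180, 2.6180, 3.6180, 3.6180, 4]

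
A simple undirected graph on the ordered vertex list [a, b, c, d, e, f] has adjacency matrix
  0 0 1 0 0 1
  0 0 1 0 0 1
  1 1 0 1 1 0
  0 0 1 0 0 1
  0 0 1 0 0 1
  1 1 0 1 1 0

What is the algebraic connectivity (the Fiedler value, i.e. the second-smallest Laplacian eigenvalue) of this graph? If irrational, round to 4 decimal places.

Each diagonal entry of L is the vertex degree and each off-diagonal entry is -1 where an edge is present, 0 otherwise; in the order [a, b, c, d, e, f] the diagonal is [2, 2, 4, 2, 2, 4]. Computing the eigenvalues of L and sorting gives [0, 2, 2, 2, 4, 6]. The Fiedler value lambda_2 = 2 is strictly positive, so the graph is connected. The largest eigenvalue, 6, is at most the vertex count 6.

2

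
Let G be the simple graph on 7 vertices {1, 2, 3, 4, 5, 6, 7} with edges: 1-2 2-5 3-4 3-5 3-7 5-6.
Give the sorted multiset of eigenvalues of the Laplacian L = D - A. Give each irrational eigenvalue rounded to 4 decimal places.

[0, 0.3217, 0.6802, 1, 2.1397, 3.2297, 4.6287]

Reading degrees in the order [1, 2, 3, 4, 5, 6, 7] gives [1, 2, 3, 1, 3, 1, 1]; set D = diag(1, 2, 3, 1, 3, 1, 1) and form L = D - A. Diagonalising L (or applying a numerical eigensolver to the 7x7 matrix) gives the spectrum above. The eigenvalues sum to 12, which equals trace(L) = 2|E|. The largest eigenvalue, 4.6287, is at most the vertex count 7.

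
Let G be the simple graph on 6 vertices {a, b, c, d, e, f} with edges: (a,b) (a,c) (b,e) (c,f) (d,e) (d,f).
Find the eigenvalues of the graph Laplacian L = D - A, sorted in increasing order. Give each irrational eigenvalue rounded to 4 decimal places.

[0, 1, 1, 3, 3, 4]

With the vertex order [a, b, c, d, e, f], the degrees are [2, 2, 2, 2, 2, 2], giving D = diag(2, 2, 2, 2, 2, 2) and L = D - A. Since every row of L sums to 0, the all-ones vector is in the kernel and 0 is an eigenvalue. The largest eigenvalue, 4, is at most the vertex count 6. The eigenvalues sum to 12, which equals trace(L) = 2|E|.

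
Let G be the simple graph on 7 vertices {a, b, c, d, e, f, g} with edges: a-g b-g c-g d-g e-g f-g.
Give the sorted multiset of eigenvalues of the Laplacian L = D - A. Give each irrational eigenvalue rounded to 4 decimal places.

With the vertex order [a, b, c, d, e, f, g], the degrees are [1, 1, 1, 1, 1, 1, 6], giving D = diag(1, 1, 1, 1, 1, 1, 6) and L = D - A. Diagonalising L (or applying a numerical eigensolver to the 7x7 matrix) gives the spectrum above. By the matrix-tree theorem the graph has (1/7) * product of the nonzero eigenvalues = 1 spanning tree.

[0, 1, 1, 1, 1, 1, 7]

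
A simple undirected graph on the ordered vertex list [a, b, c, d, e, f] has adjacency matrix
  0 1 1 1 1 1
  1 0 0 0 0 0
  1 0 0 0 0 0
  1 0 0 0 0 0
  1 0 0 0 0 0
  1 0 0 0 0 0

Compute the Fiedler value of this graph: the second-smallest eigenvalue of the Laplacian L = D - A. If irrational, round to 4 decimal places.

Each diagonal entry of L is the vertex degree and each off-diagonal entry is -1 where an edge is present, 0 otherwise; in the order [a, b, c, d, e, f] the diagonal is [5, 1, 1, 1, 1, 1]. The smallest Laplacian eigenvalue is always 0. The next one, lambda_2 = 1, measures how hard the graph is to disconnect: larger values mean better connectivity. By the matrix-tree theorem the graph has (1/6) * product of the nonzero eigenvalues = 1 spanning tree. The largest eigenvalue, 6, is at most the vertex count 6.

1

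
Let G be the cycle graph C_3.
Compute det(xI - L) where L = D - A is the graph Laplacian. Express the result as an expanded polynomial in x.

The graph has 3 vertices and degree multiset [2, 2, 2]; D is the diagonal matrix of degrees and L = D - A. The eigenvalues of L are [0, 3, 3]; the characteristic polynomial is the product of (x - lambda_i), which multiplies out to x^3 - 6x^2 + 9x. Since p(0) = det(-L) = 0, x divides p(x).

x^3 - 6x^2 + 9x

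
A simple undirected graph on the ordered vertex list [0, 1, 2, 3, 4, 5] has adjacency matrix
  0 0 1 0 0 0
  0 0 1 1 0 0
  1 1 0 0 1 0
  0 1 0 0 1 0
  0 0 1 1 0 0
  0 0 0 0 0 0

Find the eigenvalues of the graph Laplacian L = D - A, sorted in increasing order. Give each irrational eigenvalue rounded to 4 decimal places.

Reading degrees in the order [0, 1, 2, 3, 4, 5] gives [1, 2, 3, 2, 2, 0]; set D = diag(1, 2, 3, 2, 2, 0) and form L = D - A. L is symmetric positive semidefinite, so every eigenvalue is real and nonnegative. The 2 zero eigenvalues correspond to the 2 connected components. There are 2 zeros in the spectrum, matching the 2 components.

[0, 0, 0.8299, 2, 2.6889, 4.4812]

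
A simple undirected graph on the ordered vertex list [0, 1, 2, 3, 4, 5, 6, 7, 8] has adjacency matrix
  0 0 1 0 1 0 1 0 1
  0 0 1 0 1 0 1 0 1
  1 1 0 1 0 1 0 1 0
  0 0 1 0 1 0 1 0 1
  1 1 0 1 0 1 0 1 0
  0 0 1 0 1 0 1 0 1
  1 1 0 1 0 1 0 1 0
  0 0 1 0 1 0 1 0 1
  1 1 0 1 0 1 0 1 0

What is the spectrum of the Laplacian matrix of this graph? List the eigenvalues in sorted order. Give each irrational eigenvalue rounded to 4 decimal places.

With the vertex order [0, 1, 2, 3, 4, 5, 6, 7, 8], the degrees are [4, 4, 5, 4, 5, 4, 5, 4, 5], giving D = diag(4, 4, 5, 4, 5, 4, 5, 4, 5) and L = D - A. L is symmetric positive semidefinite, so every eigenvalue is real and nonnegative. The single zero eigenvalue shows the graph is connected. By the matrix-tree theorem the graph has (1/9) * product of the nonzero eigenvalues = 32000 spanning trees.

[0, 4, 4, 4, 4, 5, 5, 5, 9]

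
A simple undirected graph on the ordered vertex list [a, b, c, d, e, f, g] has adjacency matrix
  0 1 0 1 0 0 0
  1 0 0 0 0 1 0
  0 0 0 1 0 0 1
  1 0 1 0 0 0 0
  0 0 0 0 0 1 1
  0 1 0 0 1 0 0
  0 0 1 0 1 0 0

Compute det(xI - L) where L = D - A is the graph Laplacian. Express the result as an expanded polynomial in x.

With the vertex order [a, b, c, d, e, f, g], the degrees are [2, 2, 2, 2, 2, 2, 2], giving D = diag(2, 2, 2, 2, 2, 2, 2) and L = D - A. L has integer entries, so p(x) = det(xI - L) has integer coefficients. Expanding the determinant yields x^7 - 14x^6 + 77x^5 - 210x^4 + 294x^3 - 196x^2 + 49x. The coefficient of x^6 equals -trace(L) = -14, matching the sum of degrees.

x^7 - 14x^6 + 77x^5 - 210x^4 + 294x^3 - 196x^2 + 49x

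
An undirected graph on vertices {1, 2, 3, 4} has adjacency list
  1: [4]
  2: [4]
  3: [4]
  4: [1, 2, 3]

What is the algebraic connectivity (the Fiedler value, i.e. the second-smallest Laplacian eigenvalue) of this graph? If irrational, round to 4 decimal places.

1

With the vertex order [1, 2, 3, 4], the degrees are [1, 1, 1, 3], giving D = diag(1, 1, 1, 3) and L = D - A. The smallest Laplacian eigenvalue is always 0. The next one, lambda_2 = 1, measures how hard the graph is to disconnect: larger values mean better connectivity. The eigenvalues sum to 6, which equals trace(L) = 2|E|.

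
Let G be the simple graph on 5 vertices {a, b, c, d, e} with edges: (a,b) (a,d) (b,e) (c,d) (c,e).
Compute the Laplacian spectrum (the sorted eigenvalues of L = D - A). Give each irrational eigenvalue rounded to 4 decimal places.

[0, 1.3820, 1.3820, 3.6180, 3.6180]

With the vertex order [a, b, c, d, e], the degrees are [2, 2, 2, 2, 2], giving D = diag(2, 2, 2, 2, 2) and L = D - A. L is symmetric positive semidefinite, so every eigenvalue is real and nonnegative. There is one zero in the spectrum, matching the 1 component. By the matrix-tree theorem the graph has (1/5) * product of the nonzero eigenvalues = 5 spanning trees.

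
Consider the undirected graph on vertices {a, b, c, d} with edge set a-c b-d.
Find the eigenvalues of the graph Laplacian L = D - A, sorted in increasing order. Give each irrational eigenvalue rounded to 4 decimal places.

[0, 0, 2, 2]

Each diagonal entry of L is the vertex degree and each off-diagonal entry is -1 where an edge is present, 0 otherwise; in the order [a, b, c, d] the diagonal is [1, 1, 1, 1]. The multiplicity of 0 as a Laplacian eigenvalue equals the number of connected components. The 2 zero eigenvalues correspond to the 2 connected components. The largest eigenvalue, 2, is at most the vertex count 4. The eigenvalues sum to 4, which equals trace(L) = 2|E|.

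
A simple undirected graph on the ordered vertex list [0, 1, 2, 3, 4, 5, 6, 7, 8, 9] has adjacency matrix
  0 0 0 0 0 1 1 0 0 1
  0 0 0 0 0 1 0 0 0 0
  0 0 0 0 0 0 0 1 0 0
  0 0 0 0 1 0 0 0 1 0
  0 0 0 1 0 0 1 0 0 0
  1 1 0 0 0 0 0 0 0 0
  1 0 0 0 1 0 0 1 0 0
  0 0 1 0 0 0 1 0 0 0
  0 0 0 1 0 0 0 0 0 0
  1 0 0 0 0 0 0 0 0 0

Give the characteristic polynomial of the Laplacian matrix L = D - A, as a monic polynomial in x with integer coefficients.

x^10 - 18x^9 + 134x^8 - 536x^7 + 1252x^6 - 1738x^5 + 1399x^4 - 612x^3 + 129x^2 - 10x

With the vertex order [0, 1, 2, 3, 4, 5, 6, 7, 8, 9], the degrees are [3, 1, 1, 2, 2, 2, 3, 2, 1, 1], giving D = diag(3, 1, 1, 2, 2, 2, 3, 2, 1, 1) and L = D - A. L has integer entries, so p(x) = det(xI - L) has integer coefficients. Expanding the determinant yields x^10 - 18x^9 + 134x^8 - 536x^7 + 1252x^6 - 1738x^5 + 1399x^4 - 612x^3 + 129x^2 - 10x. The coefficient of x^9 equals -trace(L) = -18, matching the sum of degrees. There is one zero in the spectrum, matching the 1 component.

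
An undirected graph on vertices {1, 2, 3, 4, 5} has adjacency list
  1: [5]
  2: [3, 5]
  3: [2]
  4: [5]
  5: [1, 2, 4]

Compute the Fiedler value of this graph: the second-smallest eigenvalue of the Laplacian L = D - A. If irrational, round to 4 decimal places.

0.5188

Each diagonal entry of L is the vertex degree and each off-diagonal entry is -1 where an edge is present, 0 otherwise; in the order [1, 2, 3, 4, 5] the diagonal is [1, 2, 1, 1, 3]. The smallest Laplacian eigenvalue is always 0. The next one, lambda_2 = 0.5188, measures how hard the graph is to disconnect: larger values mean better connectivity. The eigenvalues sum to 8, which equals trace(L) = 2|E|.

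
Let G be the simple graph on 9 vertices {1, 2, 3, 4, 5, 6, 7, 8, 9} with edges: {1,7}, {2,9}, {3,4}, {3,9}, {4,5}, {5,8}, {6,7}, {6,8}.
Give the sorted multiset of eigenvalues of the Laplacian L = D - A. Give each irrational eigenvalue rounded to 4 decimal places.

[0, 0.1206, 0.4679, 1, 1.6527, 2.3473, 3, 3.5321, 3.8794]

Each diagonal entry of L is the vertex degree and each off-diagonal entry is -1 where an edge is present, 0 otherwise; in the order [1, 2, 3, 4, 5, 6, 7, 8, 9] the diagonal is [1, 1, 2, 2, 2, 2, 2, 2, 2]. Diagonalising L (or applying a numerical eigensolver to the 9x9 matrix) gives the spectrum above.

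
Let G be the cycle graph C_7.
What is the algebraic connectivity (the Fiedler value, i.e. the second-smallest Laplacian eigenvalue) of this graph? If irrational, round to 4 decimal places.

0.7530

The graph has 7 vertices and degree multiset [2, 2, 2, 2, 2, 2, 2]; D is the diagonal matrix of degrees and L = D - A. The smallest Laplacian eigenvalue is always 0. The next one, lambda_2 = 0.7530, measures how hard the graph is to disconnect: larger values mean better connectivity. The eigenvalues sum to 14, which equals trace(L) = 2|E|.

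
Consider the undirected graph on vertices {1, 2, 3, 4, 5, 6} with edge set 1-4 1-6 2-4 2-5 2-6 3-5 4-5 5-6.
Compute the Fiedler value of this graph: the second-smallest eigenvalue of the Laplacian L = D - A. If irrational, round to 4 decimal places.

Reading degrees in the order [1, 2, 3, 4, 5, 6] gives [2, 3, 1, 3, 4, 3]; set D = diag(2, 3, 1, 3, 4, 3) and form L = D - A. The sorted Laplacian eigenvalues are [0, 0.8929, 2.2123, 3, 4.5262, 5.3686]; the algebraic connectivity is the second entry, 0.8929. The eigenvalues sum to 16, which equals trace(L) = 2|E|.

0.8929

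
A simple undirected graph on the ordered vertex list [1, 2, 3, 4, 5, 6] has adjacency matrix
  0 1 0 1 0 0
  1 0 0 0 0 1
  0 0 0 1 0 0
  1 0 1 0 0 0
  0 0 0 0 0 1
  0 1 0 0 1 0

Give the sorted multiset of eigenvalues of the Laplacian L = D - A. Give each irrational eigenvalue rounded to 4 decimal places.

Each diagonal entry of L is the vertex degree and each off-diagonal entry is -1 where an edge is present, 0 otherwise; in the order [1, 2, 3, 4, 5, 6] the diagonal is [2, 2, 1, 2, 1, 2]. Since every row of L sums to 0, the all-ones vector is in the kernel and 0 is an eigenvalue. The single zero eigenvalue shows the graph is connected.

[0, 0.2679, 1, 2, 3, 3.7321]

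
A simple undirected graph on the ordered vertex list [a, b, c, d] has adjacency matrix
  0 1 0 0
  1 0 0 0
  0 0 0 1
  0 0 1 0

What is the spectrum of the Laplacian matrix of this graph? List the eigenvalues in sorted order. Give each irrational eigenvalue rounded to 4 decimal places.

Each diagonal entry of L is the vertex degree and each off-diagonal entry is -1 where an edge is present, 0 otherwise; in the order [a, b, c, d] the diagonal is [1, 1, 1, 1]. Diagonalising L (or applying a numerical eigensolver to the 4x4 matrix) gives the spectrum above. The 2 zero eigenvalues correspond to the 2 connected components.

[0, 0, 2, 2]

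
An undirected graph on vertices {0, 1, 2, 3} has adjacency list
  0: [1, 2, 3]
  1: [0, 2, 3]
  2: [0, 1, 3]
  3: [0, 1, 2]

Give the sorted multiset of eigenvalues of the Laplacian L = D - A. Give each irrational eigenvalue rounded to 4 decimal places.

Each diagonal entry of L is the vertex degree and each off-diagonal entry is -1 where an edge is present, 0 otherwise; in the order [0, 1, 2, 3] the diagonal is [3, 3, 3, 3]. L is symmetric positive semidefinite, so every eigenvalue is real and nonnegative. There is one zero in the spectrum, matching the 1 component.

[0, 4, 4, 4]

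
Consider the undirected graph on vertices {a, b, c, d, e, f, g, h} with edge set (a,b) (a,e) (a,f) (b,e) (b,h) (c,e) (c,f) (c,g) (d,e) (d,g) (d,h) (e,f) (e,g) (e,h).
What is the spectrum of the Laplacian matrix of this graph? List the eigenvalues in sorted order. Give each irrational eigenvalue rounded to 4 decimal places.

With the vertex order [a, b, c, d, e, f, g, h], the degrees are [3, 3, 3, 3, 7, 3, 3, 3], giving D = diag(3, 3, 3, 3, 7, 3, 3, 3) and L = D - A. The multiplicity of 0 as a Laplacian eigenvalue equals the number of connected components.

[0, 1.7530, 1.7530, 3.4450, 3.4450, 4.8019, 4.8019, 8]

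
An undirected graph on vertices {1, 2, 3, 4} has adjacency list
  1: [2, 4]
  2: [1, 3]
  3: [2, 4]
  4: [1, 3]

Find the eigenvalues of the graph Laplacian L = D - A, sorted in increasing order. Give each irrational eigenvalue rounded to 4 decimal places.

[0, 2, 2, 4]

Each diagonal entry of L is the vertex degree and each off-diagonal entry is -1 where an edge is present, 0 otherwise; in the order [1, 2, 3, 4] the diagonal is [2, 2, 2, 2]. Since every row of L sums to 0, the all-ones vector is in the kernel and 0 is an eigenvalue. The single zero eigenvalue shows the graph is connected. The largest eigenvalue, 4, is at most the vertex count 4.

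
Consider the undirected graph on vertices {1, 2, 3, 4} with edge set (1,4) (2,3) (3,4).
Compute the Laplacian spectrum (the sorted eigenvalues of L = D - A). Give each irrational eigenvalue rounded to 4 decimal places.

[0, 0.5858, 2, 3.4142]

Reading degrees in the order [1, 2, 3, 4] gives [1, 1, 2, 2]; set D = diag(1, 1, 2, 2) and form L = D - A. The multiplicity of 0 as a Laplacian eigenvalue equals the number of connected components. The single zero eigenvalue shows the graph is connected. The eigenvalues sum to 6, which equals trace(L) = 2|E|.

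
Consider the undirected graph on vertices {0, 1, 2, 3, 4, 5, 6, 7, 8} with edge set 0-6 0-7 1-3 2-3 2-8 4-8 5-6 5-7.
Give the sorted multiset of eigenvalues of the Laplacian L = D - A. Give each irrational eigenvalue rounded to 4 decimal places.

Reading degrees in the order [0, 1, 2, 3, 4, 5, 6, 7, 8] gives [2, 1, 2, 2, 1, 2, 2, 2, 2]; set D = diag(2, 1, 2, 2, 1, 2, 2, 2, 2) and form L = D - A. The multiplicity of 0 as a Laplacian eigenvalue equals the number of connected components. The 2 zero eigenvalues correspond to the 2 connected components. The eigenvalues sum to 16, which equals trace(L) = 2|E|.

[0, 0, 0.3820, 1.3820, 2, 2, 2.6180, 3.6180, 4]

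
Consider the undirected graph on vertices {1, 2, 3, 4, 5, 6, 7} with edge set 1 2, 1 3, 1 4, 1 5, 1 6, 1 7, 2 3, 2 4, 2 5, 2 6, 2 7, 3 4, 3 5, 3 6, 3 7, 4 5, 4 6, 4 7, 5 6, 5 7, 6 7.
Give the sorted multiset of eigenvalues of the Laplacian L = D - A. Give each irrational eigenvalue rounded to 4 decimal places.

Reading degrees in the order [1, 2, 3, 4, 5, 6, 7] gives [6, 6, 6, 6, 6, 6, 6]; set D = diag(6, 6, 6, 6, 6, 6, 6) and form L = D - A. L is symmetric positive semidefinite, so every eigenvalue is real and nonnegative.

[0, 7, 7, 7, 7, 7, 7]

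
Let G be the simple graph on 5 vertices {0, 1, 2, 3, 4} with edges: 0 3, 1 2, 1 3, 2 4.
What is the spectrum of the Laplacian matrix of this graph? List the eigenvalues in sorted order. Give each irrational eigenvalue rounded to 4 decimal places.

With the vertex order [0, 1, 2, 3, 4], the degrees are [1, 2, 2, 2, 1], giving D = diag(1, 2, 2, 2, 1) and L = D - A. L is symmetric positive semidefinite, so every eigenvalue is real and nonnegative.

[0, 0.3820, 1.3820, 2.6180, 3.6180]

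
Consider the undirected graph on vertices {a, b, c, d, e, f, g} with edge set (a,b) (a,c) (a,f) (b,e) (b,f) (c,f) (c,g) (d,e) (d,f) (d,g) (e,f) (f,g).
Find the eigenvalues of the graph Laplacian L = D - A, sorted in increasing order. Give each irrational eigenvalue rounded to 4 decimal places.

[0, 2, 2, 4, 4, 5, 7]

With the vertex order [a, b, c, d, e, f, g], the degrees are [3, 3, 3, 3, 3, 6, 3], giving D = diag(3, 3, 3, 3, 3, 6, 3) and L = D - A. The multiplicity of 0 as a Laplacian eigenvalue equals the number of connected components. By the matrix-tree theorem the graph has (1/7) * product of the nonzero eigenvalues = 320 spanning trees. There is one zero in the spectrum, matching the 1 component.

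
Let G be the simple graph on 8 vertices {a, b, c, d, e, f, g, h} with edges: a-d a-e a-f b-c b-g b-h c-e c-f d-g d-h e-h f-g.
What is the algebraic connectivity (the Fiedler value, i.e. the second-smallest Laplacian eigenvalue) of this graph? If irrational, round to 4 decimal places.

2

With the vertex order [a, b, c, d, e, f, g, h], the degrees are [3, 3, 3, 3, 3, 3, 3, 3], giving D = diag(3, 3, 3, 3, 3, 3, 3, 3) and L = D - A. The smallest Laplacian eigenvalue is always 0. The next one, lambda_2 = 2, measures how hard the graph is to disconnect: larger values mean better connectivity. The largest eigenvalue, 6, is at most the vertex count 8. There is one zero in the spectrum, matching the 1 component.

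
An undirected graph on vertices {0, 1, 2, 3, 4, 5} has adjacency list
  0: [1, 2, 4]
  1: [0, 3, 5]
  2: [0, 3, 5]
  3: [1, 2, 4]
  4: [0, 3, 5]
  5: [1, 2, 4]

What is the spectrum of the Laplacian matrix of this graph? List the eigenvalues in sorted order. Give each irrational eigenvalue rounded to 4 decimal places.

[0, 3, 3, 3, 3, 6]

With the vertex order [0, 1, 2, 3, 4, 5], the degrees are [3, 3, 3, 3, 3, 3], giving D = diag(3, 3, 3, 3, 3, 3) and L = D - A. L is symmetric positive semidefinite, so every eigenvalue is real and nonnegative. The single zero eigenvalue shows the graph is connected. By the matrix-tree theorem the graph has (1/6) * product of the nonzero eigenvalues = 81 spanning trees.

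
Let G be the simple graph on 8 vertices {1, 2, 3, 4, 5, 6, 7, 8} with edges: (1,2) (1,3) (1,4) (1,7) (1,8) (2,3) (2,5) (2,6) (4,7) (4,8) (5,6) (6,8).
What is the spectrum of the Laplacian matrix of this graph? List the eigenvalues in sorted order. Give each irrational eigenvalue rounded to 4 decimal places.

Reading degrees in the order [1, 2, 3, 4, 5, 6, 7, 8] gives [5, 4, 2, 3, 2, 3, 2, 3]; set D = diag(5, 4, 2, 3, 2, 3, 2, 3) and form L = D - A. L is symmetric positive semidefinite, so every eigenvalue is real and nonnegative. There is one zero in the spectrum, matching the 1 component.

[0, 0.9280, 1.6427, 2.3416, 3.5771, 4.4525, 4.7559, 6.3023]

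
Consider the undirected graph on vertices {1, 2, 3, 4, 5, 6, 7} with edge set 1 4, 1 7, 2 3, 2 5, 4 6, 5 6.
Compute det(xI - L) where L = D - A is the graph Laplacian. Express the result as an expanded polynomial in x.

Reading degrees in the order [1, 2, 3, 4, 5, 6, 7] gives [2, 2, 1, 2, 2, 2, 1]; set D = diag(2, 2, 1, 2, 2, 2, 1) and form L = D - A. L has integer entries, so p(x) = det(xI - L) has integer coefficients. Expanding the determinant yields x^7 - 12x^6 + 55x^5 - 120x^4 + 126x^3 - 56x^2 + 7x. Since p(0) = det(-L) = 0, x divides p(x). The eigenvalues sum to 12, which equals trace(L) = 2|E|.

x^7 - 12x^6 + 55x^5 - 120x^4 + 126x^3 - 56x^2 + 7x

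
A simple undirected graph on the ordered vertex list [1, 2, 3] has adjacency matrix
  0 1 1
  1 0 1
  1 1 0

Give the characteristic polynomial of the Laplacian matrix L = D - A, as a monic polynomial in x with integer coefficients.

Each diagonal entry of L is the vertex degree and each off-diagonal entry is -1 where an edge is present, 0 otherwise; in the order [1, 2, 3] the diagonal is [2, 2, 2]. The eigenvalues of L are [0, 3, 3]; the characteristic polynomial is the product of (x - lambda_i), which multiplies out to x^3 - 6x^2 + 9x. The constant term is 0 because L is singular (the all-ones vector lies in its kernel). The eigenvalues sum to 6, which equals trace(L) = 2|E|.

x^3 - 6x^2 + 9x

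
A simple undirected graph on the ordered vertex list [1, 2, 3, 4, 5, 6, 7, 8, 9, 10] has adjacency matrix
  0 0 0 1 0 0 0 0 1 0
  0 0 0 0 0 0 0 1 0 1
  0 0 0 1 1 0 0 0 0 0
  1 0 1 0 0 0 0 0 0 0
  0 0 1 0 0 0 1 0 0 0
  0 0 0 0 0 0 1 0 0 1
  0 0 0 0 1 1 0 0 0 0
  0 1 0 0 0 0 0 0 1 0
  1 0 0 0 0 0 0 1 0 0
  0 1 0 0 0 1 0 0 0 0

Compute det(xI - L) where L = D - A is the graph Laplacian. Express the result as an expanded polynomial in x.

With the vertex order [1, 2, 3, 4, 5, 6, 7, 8, 9, 10], the degrees are [2, 2, 2, 2, 2, 2, 2, 2, 2, 2], giving D = diag(2, 2, 2, 2, 2, 2, 2, 2, 2, 2) and L = D - A. Computing det(xI - L) by cofactor expansion (or equivalently via sum-over-permutations) gives x^10 - 20x^9 + 170x^8 - 800x^7 + 2275x^6 - 4004x^5 + 4290x^4 - 2640x^3 + 825x^2 - 100x. The constant term is 0 because L is singular (the all-ones vector lies in its kernel). The eigenvalues sum to 20, which equals trace(L) = 2|E|. By the matrix-tree theorem the graph has (1/10) * product of the nonzero eigenvalues = 10 spanning trees.

x^10 - 20x^9 + 170x^8 - 800x^7 + 2275x^6 - 4004x^5 + 4290x^4 - 2640x^3 + 825x^2 - 100x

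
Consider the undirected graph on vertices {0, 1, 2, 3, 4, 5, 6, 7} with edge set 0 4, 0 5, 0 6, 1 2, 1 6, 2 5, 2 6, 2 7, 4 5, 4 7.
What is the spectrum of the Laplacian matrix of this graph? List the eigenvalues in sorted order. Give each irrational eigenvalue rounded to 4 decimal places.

[0, 0, 1.2143, 1.8542, 3.2181, 3.5453, 4.6004, 5.5675]

With the vertex order [0, 1, 2, 3, 4, 5, 6, 7], the degrees are [3, 2, 4, 0, 3, 3, 3, 2], giving D = diag(3, 2, 4, 0, 3, 3, 3, 2) and L = D - A. L is symmetric positive semidefinite, so every eigenvalue is real and nonnegative. The 2 zero eigenvalues correspond to the 2 connected components. The eigenvalues sum to 20, which equals trace(L) = 2|E|. There are 2 zeros in the spectrum, matching the 2 components.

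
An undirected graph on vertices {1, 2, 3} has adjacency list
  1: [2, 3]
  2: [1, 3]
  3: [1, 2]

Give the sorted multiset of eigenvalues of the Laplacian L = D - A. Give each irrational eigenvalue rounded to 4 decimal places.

Reading degrees in the order [1, 2, 3] gives [2, 2, 2]; set D = diag(2, 2, 2) and form L = D - A. Diagonalising L (or applying a numerical eigensolver to the 3x3 matrix) gives the spectrum above. By the matrix-tree theorem the graph has (1/3) * product of the nonzero eigenvalues = 3 spanning trees.

[0, 3, 3]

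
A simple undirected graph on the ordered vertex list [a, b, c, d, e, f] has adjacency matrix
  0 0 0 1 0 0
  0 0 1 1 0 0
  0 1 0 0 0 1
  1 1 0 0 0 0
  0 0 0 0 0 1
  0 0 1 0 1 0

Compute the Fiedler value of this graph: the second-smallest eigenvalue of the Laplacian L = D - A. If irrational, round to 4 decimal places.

0.2679

Each diagonal entry of L is the vertex degree and each off-diagonal entry is -1 where an edge is present, 0 otherwise; in the order [a, b, c, d, e, f] the diagonal is [1, 2, 2, 2, 1, 2]. Computing the eigenvalues of L and sorting gives [0, 0.2679, 1, 2, 3, 3.7321]. The Fiedler value lambda_2 = 0.2679 is strictly positive, so the graph is connected. There is one zero in the spectrum, matching the 1 component. The largest eigenvalue, 3.7321, is at most the vertex count 6.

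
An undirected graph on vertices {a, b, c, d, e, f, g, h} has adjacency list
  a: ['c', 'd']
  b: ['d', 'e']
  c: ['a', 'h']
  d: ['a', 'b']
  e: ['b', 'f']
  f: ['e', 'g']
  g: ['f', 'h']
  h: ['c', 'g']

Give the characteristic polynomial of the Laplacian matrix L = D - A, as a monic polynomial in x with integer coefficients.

With the vertex order [a, b, c, d, e, f, g, h], the degrees are [2, 2, 2, 2, 2, 2, 2, 2], giving D = diag(2, 2, 2, 2, 2, 2, 2, 2) and L = D - A. Computing det(xI - L) by cofactor expansion (or equivalently via sum-over-permutations) gives x^8 - 16x^7 + 104x^6 - 352x^5 + 660x^4 - 672x^3 + 336x^2 - 64x. The constant term is 0 because L is singular (the all-ones vector lies in its kernel). There is one zero in the spectrum, matching the 1 component.

x^8 - 16x^7 + 104x^6 - 352x^5 + 660x^4 - 672x^3 + 336x^2 - 64x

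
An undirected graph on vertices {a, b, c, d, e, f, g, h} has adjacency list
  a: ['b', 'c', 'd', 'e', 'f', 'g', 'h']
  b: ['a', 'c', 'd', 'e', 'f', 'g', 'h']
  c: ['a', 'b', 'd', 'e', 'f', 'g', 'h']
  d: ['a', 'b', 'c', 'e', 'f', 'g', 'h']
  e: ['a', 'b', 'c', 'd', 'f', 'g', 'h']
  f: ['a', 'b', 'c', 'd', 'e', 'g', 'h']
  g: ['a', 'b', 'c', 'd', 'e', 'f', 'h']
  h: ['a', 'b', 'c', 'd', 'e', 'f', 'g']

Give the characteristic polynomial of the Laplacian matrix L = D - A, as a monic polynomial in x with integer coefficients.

x^8 - 56x^7 + 1344x^6 - 17920x^5 + 143360x^4 - 688128x^3 + 1835008x^2 - 2097152x

With the vertex order [a, b, c, d, e, f, g, h], the degrees are [7, 7, 7, 7, 7, 7, 7, 7], giving D = diag(7, 7, 7, 7, 7, 7, 7, 7) and L = D - A. L has integer entries, so p(x) = det(xI - L) has integer coefficients. Expanding the determinant yields x^8 - 56x^7 + 1344x^6 - 17920x^5 + 143360x^4 - 688128x^3 + 1835008x^2 - 2097152x. The constant term is 0 because L is singular (the all-ones vector lies in its kernel). The largest eigenvalue, 8, is at most the vertex count 8. By the matrix-tree theorem the graph has (1/8) * product of the nonzero eigenvalues = 262144 spanning trees.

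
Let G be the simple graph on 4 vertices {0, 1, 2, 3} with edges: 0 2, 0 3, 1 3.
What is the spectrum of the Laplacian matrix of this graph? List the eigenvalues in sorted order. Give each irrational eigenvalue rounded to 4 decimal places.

[0, 0.5858, 2, 3.4142]

With the vertex order [0, 1, 2, 3], the degrees are [2, 1, 1, 2], giving D = diag(2, 1, 1, 2) and L = D - A. The multiplicity of 0 as a Laplacian eigenvalue equals the number of connected components. The single zero eigenvalue shows the graph is connected. The eigenvalues sum to 6, which equals trace(L) = 2|E|.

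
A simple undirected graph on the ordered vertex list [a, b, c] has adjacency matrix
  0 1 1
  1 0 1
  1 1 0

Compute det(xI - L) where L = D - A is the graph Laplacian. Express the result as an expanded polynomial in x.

Reading degrees in the order [a, b, c] gives [2, 2, 2]; set D = diag(2, 2, 2) and form L = D - A. The eigenvalues of L are [0, 3, 3]; the characteristic polynomial is the product of (x - lambda_i), which multiplies out to x^3 - 6x^2 + 9x. Since p(0) = det(-L) = 0, x divides p(x). The largest eigenvalue, 3, is at most the vertex count 3.

x^3 - 6x^2 + 9x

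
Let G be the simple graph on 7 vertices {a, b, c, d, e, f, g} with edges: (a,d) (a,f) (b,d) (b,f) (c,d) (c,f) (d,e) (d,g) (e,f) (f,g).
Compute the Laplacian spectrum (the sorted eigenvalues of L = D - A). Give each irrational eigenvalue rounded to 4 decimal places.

[0, 2, 2, 2, 2, 5, 7]

Reading degrees in the order [a, b, c, d, e, f, g] gives [2, 2, 2, 5, 2, 5, 2]; set D = diag(2, 2, 2, 5, 2, 5, 2) and form L = D - A. Since every row of L sums to 0, the all-ones vector is in the kernel and 0 is an eigenvalue. The eigenvalues sum to 20, which equals trace(L) = 2|E|.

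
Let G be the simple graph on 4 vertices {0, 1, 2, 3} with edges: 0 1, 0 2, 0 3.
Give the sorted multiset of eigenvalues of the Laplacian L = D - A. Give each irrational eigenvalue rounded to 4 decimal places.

[0, 1, 1, 4]

With the vertex order [0, 1, 2, 3], the degrees are [3, 1, 1, 1], giving D = diag(3, 1, 1, 1) and L = D - A. L is symmetric positive semidefinite, so every eigenvalue is real and nonnegative.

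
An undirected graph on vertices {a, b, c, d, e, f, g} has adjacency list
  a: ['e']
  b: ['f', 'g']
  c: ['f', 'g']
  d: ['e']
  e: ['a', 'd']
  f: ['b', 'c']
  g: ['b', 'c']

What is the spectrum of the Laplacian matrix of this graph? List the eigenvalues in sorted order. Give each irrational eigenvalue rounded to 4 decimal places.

With the vertex order [a, b, c, d, e, f, g], the degrees are [1, 2, 2, 1, 2, 2, 2], giving D = diag(1, 2, 2, 1, 2, 2, 2) and L = D - A. Since every row of L sums to 0, the all-ones vector is in the kernel and 0 is an eigenvalue. The 2 zero eigenvalues correspond to the 2 connected components.

[0, 0, 1, 2, 2, 3, 4]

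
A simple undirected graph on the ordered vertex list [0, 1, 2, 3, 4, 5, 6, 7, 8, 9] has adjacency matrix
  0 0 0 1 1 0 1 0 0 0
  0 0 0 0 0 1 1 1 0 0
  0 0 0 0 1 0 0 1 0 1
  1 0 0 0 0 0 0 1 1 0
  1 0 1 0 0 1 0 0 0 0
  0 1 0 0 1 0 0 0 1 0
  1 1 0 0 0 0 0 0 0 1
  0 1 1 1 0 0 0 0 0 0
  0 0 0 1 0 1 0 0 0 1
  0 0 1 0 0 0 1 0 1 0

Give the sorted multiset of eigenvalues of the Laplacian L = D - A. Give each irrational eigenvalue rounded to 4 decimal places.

Each diagonal entry of L is the vertex degree and each off-diagonal entry is -1 where an edge is present, 0 otherwise; in the order [0, 1, 2, 3, 4, 5, 6, 7, 8, 9] the diagonal is [3, 3, 3, 3, 3, 3, 3, 3, 3, 3]. Since every row of L sums to 0, the all-ones vector is in the kernel and 0 is an eigenvalue. There is one zero in the spectrum, matching the 1 component. The largest eigenvalue, 5, is at most the vertex count 10.

[0, 2, 2, 2, 2, 2, 5, 5, 5, 5]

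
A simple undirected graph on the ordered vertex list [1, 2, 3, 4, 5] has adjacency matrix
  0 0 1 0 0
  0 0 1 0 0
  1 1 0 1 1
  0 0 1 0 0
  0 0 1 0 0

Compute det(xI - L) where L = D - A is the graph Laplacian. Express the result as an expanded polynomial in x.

x^5 - 8x^4 + 18x^3 - 16x^2 + 5x

Reading degrees in the order [1, 2, 3, 4, 5] gives [1, 1, 4, 1, 1]; set D = diag(1, 1, 4, 1, 1) and form L = D - A. Computing det(xI - L) by cofactor expansion (or equivalently via sum-over-permutations) gives x^5 - 8x^4 + 18x^3 - 16x^2 + 5x. Since p(0) = det(-L) = 0, x divides p(x). The largest eigenvalue, 5, is at most the vertex count 5.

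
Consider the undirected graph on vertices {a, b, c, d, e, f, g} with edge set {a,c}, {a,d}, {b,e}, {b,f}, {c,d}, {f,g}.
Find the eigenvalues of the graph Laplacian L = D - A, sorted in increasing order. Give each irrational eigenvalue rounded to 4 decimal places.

Each diagonal entry of L is the vertex degree and each off-diagonal entry is -1 where an edge is present, 0 otherwise; in the order [a, b, c, d, e, f, g] the diagonal is [2, 2, 2, 2, 1, 2, 1]. Since every row of L sums to 0, the all-ones vector is in the kernel and 0 is an eigenvalue. The 2 zero eigenvalues correspond to the 2 connected components. The largest eigenvalue, 3.4142, is at most the vertex count 7. The eigenvalues sum to 12, which equals trace(L) = 2|E|.

[0, 0, 0.5858, 2, 3, 3, 3.4142]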